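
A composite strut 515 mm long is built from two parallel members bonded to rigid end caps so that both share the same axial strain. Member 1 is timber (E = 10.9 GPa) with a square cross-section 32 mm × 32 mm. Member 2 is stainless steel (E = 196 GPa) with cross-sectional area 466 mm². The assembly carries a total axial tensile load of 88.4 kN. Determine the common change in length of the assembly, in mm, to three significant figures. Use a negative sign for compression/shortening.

0.444 mm

A_1 = 1024 mm².
Equal strain + equilibrium ⇒ each member carries load in proportion to AE: A₁E₁ = 11160000 N, A₂E₂ = 91340000 N, ΣAE = 102500000 N.
δ = PL/ΣAE = 88400·515/102500000 = 0.4442 mm.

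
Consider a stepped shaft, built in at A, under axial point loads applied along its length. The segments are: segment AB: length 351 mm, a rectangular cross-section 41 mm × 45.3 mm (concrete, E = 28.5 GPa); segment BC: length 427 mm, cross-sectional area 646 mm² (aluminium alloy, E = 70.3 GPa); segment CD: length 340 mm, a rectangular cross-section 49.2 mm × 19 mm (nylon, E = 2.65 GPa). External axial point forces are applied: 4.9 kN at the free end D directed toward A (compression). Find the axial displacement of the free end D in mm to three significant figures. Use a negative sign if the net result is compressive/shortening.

-0.751 mm

Internal axial forces (sectioning from the free end, tension +): N_CD = -4.9 kN, N_BC = -4.9 kN, N_AB = -4.9 kN.
A_AB = 1857 mm².
A_CD = 934.8 mm².
δ_AB = -4900·351/(1857·28500) = -0.03249 mm
δ_BC = -4900·427/(646·70300) = -0.04607 mm
δ_CD = -4900·340/(934.8·2650) = -0.6725 mm
δ = Σδ_i = -0.7511 mm.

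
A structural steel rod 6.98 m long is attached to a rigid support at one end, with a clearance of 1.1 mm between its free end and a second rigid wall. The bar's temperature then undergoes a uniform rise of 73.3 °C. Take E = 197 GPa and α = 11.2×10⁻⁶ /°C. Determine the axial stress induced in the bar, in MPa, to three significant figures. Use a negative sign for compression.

Free thermal expansion αLΔT = 11.2e-6 · 6980 · 73.3 = 5.73 mm.
The walls engage after the gap closes; constrained expansion = 5.73 − 1.1 = 4.63 mm.
The walls impose strain ε = −(4.63)/6980 = -6.6337e-04; σ = Eε = 197000 · -6.6337e-04 = -130.7 MPa.

-131 MPa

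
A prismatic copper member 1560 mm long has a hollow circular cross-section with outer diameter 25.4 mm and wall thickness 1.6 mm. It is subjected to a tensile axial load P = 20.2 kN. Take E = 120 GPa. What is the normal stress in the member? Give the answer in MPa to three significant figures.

A = 119.6 mm².
σ = N/A = 20200/119.6 = 168.9 MPa.

169 MPa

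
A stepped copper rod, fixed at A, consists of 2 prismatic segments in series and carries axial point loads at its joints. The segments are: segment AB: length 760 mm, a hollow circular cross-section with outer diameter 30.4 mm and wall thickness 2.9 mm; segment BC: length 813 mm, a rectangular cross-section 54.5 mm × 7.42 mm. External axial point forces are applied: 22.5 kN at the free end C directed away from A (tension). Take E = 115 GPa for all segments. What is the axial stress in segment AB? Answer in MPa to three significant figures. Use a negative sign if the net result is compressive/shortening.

Internal axial forces (sectioning from the free end, tension +): N_BC = 22.5 kN, N_AB = 22.5 kN.
A_AB = 250.5 mm².
σ_AB = N_AB/A_AB = 22500/250.5 = 89.81 MPa.

89.8 MPa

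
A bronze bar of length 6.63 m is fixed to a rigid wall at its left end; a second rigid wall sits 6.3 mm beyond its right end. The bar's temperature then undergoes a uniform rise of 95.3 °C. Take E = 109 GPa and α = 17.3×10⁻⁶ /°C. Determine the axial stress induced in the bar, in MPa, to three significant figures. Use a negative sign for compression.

Free thermal expansion αLΔT = 17.3e-6 · 6630 · 95.3 = 10.93 mm.
The walls engage after the gap closes; constrained expansion = 10.93 − 6.3 = 4.631 mm.
The walls impose strain ε = −(4.631)/6630 = -6.9846e-04; σ = Eε = 109000 · -6.9846e-04 = -76.13 MPa.

-76.1 MPa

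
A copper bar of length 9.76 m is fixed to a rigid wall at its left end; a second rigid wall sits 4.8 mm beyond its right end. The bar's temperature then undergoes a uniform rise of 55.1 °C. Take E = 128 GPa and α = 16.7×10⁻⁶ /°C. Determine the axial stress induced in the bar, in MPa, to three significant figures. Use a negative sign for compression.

Free thermal expansion αLΔT = 16.7e-6 · 9760 · 55.1 = 8.981 mm.
The walls engage after the gap closes; constrained expansion = 8.981 − 4.8 = 4.181 mm.
The walls impose strain ε = −(4.181)/9760 = -4.2837e-04; σ = Eε = 128000 · -4.2837e-04 = -54.83 MPa.

-54.8 MPa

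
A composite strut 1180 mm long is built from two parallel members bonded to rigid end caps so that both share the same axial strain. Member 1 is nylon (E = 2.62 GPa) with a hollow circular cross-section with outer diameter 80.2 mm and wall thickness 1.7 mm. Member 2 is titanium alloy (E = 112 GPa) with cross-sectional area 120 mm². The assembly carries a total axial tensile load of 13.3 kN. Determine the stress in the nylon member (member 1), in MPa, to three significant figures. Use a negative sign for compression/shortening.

2.40 MPa

A_1 = 419.2 mm².
Equal strain + equilibrium ⇒ each member carries load in proportion to AE: A₁E₁ = 1098000 N, A₂E₂ = 13440000 N, ΣAE = 14540000 N.
σ₁ = P·E₁/ΣAE = 13300·2620/14540000 = 2.397 MPa.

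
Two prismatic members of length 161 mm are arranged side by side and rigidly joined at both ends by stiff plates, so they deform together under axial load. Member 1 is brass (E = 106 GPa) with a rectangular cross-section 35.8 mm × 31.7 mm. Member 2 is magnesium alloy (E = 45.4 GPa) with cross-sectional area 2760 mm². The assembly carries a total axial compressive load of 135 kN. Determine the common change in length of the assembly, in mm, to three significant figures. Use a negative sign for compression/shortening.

-0.0885 mm

A_1 = 1135 mm².
Equal strain + equilibrium ⇒ each member carries load in proportion to AE: A₁E₁ = 120300000 N, A₂E₂ = 125300000 N, ΣAE = 245600000 N.
δ = PL/ΣAE = -135000·161/245600000 = -0.0885 mm.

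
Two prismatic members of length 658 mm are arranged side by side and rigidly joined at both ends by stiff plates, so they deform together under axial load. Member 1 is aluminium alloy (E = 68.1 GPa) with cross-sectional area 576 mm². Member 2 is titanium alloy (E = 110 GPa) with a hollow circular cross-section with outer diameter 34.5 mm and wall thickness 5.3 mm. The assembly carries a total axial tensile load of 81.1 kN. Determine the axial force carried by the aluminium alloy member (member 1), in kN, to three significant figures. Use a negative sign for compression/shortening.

A_2 = 486.2 mm².
Equal strain + equilibrium ⇒ each member carries load in proportion to AE: A₁E₁ = 39230000 N, A₂E₂ = 53480000 N, ΣAE = 92710000 N.
F₁ = P·A₁E₁/ΣAE = 81100·39230000/92710000 = 34310 N.

34.3 kN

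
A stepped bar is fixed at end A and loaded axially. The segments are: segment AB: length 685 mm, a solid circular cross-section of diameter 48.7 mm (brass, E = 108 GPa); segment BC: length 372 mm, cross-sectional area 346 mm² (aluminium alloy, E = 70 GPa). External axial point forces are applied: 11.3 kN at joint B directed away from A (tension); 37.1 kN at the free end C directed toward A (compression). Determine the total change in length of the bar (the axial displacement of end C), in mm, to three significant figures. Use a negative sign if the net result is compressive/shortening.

-0.658 mm

Internal axial forces (sectioning from the free end, tension +): N_BC = -37.1 kN, N_AB = -25.8 kN.
A_AB = 1863 mm².
δ_AB = -25800·685/(1863·108000) = -0.08785 mm
δ_BC = -37100·372/(346·70000) = -0.5698 mm
δ = Σδ_i = -0.6577 mm.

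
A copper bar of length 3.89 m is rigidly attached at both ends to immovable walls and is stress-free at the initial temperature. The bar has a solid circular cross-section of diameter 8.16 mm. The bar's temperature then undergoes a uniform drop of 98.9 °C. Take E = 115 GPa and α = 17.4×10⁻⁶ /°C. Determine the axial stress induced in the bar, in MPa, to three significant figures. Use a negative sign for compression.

Free thermal expansion αLΔT = 17.4e-6 · 3890 · -98.9 = -6.694 mm.
The walls impose strain ε = −(-6.694)/3890 = 1.7209e-03; σ = Eε = 115000 · 1.7209e-03 = 197.9 MPa.

198 MPa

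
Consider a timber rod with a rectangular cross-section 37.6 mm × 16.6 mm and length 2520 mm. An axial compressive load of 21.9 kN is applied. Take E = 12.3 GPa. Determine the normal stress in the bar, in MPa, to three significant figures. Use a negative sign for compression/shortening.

A = 624.2 mm².
σ = N/A = -21900/624.2 = -35.09 MPa.

-35.1 MPa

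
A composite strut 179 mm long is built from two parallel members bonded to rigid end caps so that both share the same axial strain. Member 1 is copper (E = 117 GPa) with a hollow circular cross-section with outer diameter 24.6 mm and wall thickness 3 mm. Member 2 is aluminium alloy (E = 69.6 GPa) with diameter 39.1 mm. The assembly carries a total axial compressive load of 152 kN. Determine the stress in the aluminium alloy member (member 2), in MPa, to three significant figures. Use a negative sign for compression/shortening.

A_1 = 203.6 mm².
A_2 = 1201 mm².
Equal strain + equilibrium ⇒ each member carries load in proportion to AE: A₁E₁ = 23820000 N, A₂E₂ = 83570000 N, ΣAE = 107400000 N.
σ₂ = P·E₂/ΣAE = -152000·69600/107400000 = -98.51 MPa.

-98.5 MPa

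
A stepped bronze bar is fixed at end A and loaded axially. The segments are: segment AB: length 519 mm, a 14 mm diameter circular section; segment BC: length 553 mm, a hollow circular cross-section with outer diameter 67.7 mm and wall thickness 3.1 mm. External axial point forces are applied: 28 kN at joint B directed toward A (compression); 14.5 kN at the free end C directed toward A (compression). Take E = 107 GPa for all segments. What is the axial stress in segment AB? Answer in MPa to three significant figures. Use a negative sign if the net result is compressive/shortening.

Internal axial forces (sectioning from the free end, tension +): N_BC = -14.5 kN, N_AB = -42.5 kN.
A_AB = 153.9 mm².
σ_AB = N_AB/A_AB = -42500/153.9 = -276.1 MPa.

-276 MPa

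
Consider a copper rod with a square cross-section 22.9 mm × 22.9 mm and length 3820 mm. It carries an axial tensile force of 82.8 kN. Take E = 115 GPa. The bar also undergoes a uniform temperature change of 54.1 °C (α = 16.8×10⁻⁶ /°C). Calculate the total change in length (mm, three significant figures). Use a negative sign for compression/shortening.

A = 524.4 mm².
δ_mech = NL/(AE) = 82800·3820/(524.4·115000) = 5.245 mm.
δ_thermal = αLΔT = 16.8e-6·3820·54.1 = 3.472 mm.
δ = δ_mech + δ_thermal = 8.717 mm.

8.72 mm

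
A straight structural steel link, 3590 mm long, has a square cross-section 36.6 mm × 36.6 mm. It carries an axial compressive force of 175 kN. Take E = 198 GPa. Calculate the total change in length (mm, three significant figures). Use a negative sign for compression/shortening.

-2.37 mm

A = 1340 mm².
δ_mech = NL/(AE) = -175000·3590/(1340·198000) = -2.369 mm.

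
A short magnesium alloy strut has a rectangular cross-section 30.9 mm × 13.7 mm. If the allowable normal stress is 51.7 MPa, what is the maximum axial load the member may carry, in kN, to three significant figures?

21.9 kN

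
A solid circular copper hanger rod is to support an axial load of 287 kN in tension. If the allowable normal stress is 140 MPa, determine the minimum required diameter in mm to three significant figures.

Required area A ≥ P/σ_allow = 287000/140 = 2050 mm².
For a solid circular section, d ≥ √(4A/π) = 51.09 mm.

51.1 mm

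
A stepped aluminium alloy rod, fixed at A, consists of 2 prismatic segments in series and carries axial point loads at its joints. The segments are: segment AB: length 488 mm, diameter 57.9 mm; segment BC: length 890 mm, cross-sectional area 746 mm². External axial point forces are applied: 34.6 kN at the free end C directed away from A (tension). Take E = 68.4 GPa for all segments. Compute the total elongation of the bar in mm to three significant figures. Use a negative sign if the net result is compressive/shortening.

0.697 mm

Internal axial forces (sectioning from the free end, tension +): N_BC = 34.6 kN, N_AB = 34.6 kN.
A_AB = 2633 mm².
δ_AB = 34600·488/(2633·68400) = 0.09375 mm
δ_BC = 34600·890/(746·68400) = 0.6035 mm
δ = Σδ_i = 0.6972 mm.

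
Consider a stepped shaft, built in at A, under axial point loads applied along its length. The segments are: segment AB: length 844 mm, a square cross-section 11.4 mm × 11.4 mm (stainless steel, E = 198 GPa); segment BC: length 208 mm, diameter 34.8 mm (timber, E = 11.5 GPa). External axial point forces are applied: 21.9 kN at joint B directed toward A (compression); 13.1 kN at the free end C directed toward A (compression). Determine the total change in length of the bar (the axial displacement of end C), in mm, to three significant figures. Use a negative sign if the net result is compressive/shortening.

Internal axial forces (sectioning from the free end, tension +): N_BC = -13.1 kN, N_AB = -35 kN.
A_AB = 130 mm².
A_BC = 951.1 mm².
δ_AB = -35000·844/(130·198000) = -1.148 mm
δ_BC = -13100·208/(951.1·11500) = -0.2491 mm
δ = Σδ_i = -1.397 mm.

-1.40 mm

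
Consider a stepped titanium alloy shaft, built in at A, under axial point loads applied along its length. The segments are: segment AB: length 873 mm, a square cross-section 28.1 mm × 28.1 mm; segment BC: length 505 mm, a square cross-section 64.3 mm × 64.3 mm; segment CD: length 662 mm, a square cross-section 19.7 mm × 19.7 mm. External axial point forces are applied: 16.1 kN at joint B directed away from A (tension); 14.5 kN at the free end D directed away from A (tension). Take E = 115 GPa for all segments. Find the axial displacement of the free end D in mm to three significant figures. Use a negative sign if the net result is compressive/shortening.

Internal axial forces (sectioning from the free end, tension +): N_CD = 14.5 kN, N_BC = 14.5 kN, N_AB = 30.6 kN.
A_AB = 789.6 mm².
A_BC = 4134 mm².
A_CD = 388.1 mm².
δ_AB = 30600·873/(789.6·115000) = 0.2942 mm
δ_BC = 14500·505/(4134·115000) = 0.0154 mm
δ_CD = 14500·662/(388.1·115000) = 0.2151 mm
δ = Σδ_i = 0.5247 mm.

0.525 mm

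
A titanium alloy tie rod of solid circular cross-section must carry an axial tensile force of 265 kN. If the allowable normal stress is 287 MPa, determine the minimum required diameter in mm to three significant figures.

34.3 mm

Required area A ≥ P/σ_allow = 265000/287 = 923.3 mm².
For a solid circular section, d ≥ √(4A/π) = 34.29 mm.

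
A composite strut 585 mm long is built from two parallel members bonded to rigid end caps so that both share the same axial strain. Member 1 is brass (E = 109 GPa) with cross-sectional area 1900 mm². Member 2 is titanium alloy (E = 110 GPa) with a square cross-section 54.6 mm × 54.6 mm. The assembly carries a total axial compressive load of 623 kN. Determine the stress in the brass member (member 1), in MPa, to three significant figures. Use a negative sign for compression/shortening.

-127 MPa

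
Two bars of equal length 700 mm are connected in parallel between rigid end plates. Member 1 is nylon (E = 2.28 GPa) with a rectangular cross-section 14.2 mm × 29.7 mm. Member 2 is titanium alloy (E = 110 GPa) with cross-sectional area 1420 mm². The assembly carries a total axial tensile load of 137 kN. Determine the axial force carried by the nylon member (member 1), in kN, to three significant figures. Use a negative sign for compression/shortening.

A_1 = 421.7 mm².
Equal strain + equilibrium ⇒ each member carries load in proportion to AE: A₁E₁ = 961600 N, A₂E₂ = 156200000 N, ΣAE = 157200000 N.
F₁ = P·A₁E₁/ΣAE = 137000·961600/157200000 = 838.2 N.

0.838 kN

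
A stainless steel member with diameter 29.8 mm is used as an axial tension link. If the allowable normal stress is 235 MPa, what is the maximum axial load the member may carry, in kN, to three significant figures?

164 kN

A = 697.5 mm².
P_max = σ_allow · A = 235 · 697.5 = 163900 N = 163.9 kN.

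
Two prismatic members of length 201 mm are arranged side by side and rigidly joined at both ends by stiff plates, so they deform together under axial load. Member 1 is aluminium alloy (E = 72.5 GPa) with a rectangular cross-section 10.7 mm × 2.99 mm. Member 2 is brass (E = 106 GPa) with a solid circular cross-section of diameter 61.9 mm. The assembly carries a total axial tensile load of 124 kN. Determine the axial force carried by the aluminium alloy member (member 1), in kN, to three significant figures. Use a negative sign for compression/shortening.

0.895 kN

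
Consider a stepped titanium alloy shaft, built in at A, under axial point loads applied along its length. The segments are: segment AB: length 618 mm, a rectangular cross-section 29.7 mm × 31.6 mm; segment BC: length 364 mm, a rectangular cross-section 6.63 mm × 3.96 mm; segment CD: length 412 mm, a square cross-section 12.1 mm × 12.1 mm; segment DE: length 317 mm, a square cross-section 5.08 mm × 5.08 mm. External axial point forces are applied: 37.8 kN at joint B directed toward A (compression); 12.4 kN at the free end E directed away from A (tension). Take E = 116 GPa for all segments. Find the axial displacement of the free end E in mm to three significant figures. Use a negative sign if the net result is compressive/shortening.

2.95 mm

Internal axial forces (sectioning from the free end, tension +): N_DE = 12.4 kN, N_CD = 12.4 kN, N_BC = 12.4 kN, N_AB = -25.4 kN.
A_AB = 938.5 mm².
A_BC = 26.25 mm².
A_CD = 146.4 mm².
A_DE = 25.81 mm².
δ_AB = -25400·618/(938.5·116000) = -0.1442 mm
δ_BC = 12400·364/(26.25·116000) = 1.482 mm
δ_CD = 12400·412/(146.4·116000) = 0.3008 mm
δ_DE = 12400·317/(25.81·116000) = 1.313 mm
δ = Σδ_i = 2.952 mm.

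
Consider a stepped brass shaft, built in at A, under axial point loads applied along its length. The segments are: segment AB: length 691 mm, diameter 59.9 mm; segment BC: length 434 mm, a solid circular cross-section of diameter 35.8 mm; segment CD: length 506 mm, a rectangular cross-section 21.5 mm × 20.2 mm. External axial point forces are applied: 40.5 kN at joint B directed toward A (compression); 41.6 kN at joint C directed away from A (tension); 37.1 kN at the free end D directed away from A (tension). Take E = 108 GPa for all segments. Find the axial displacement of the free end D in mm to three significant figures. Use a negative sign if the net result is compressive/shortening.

Internal axial forces (sectioning from the free end, tension +): N_CD = 37.1 kN, N_BC = 78.7 kN, N_AB = 38.2 kN.
A_AB = 2818 mm².
A_BC = 1007 mm².
A_CD = 434.3 mm².
δ_AB = 38200·691/(2818·108000) = 0.08673 mm
δ_BC = 78700·434/(1007·108000) = 0.3142 mm
δ_CD = 37100·506/(434.3·108000) = 0.4002 mm
δ = Σδ_i = 0.8011 mm.

0.801 mm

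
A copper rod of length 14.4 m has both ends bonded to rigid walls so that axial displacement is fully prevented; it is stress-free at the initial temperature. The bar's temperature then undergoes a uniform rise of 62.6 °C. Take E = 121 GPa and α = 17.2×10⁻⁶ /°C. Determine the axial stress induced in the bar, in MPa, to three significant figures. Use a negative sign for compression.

Free thermal expansion αLΔT = 17.2e-6 · 14400 · 62.6 = 15.5 mm.
The walls impose strain ε = −(15.5)/14400 = -1.0767e-03; σ = Eε = 121000 · -1.0767e-03 = -130.3 MPa.

-130 MPa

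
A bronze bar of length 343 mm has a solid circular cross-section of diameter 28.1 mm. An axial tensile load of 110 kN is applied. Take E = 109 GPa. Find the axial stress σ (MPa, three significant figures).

A = 620.2 mm².
σ = N/A = 110000/620.2 = 177.4 MPa.

177 MPa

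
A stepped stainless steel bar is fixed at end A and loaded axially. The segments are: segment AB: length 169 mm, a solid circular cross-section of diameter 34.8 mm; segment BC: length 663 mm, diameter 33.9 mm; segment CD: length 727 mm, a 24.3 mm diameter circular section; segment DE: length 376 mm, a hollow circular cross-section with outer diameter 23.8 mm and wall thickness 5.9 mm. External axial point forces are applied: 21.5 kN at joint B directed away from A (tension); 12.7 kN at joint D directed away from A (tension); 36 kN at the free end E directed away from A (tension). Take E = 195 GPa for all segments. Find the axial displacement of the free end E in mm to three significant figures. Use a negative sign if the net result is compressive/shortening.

Internal axial forces (sectioning from the free end, tension +): N_DE = 36 kN, N_CD = 48.7 kN, N_BC = 48.7 kN, N_AB = 70.2 kN.
A_AB = 951.1 mm².
A_BC = 902.6 mm².
A_CD = 463.8 mm².
A_DE = 331.8 mm².
δ_AB = 70200·169/(951.1·195000) = 0.06396 mm
δ_BC = 48700·663/(902.6·195000) = 0.1835 mm
δ_CD = 48700·727/(463.8·195000) = 0.3915 mm
δ_DE = 36000·376/(331.8·195000) = 0.2092 mm
δ = Σδ_i = 0.8481 mm.

0.848 mm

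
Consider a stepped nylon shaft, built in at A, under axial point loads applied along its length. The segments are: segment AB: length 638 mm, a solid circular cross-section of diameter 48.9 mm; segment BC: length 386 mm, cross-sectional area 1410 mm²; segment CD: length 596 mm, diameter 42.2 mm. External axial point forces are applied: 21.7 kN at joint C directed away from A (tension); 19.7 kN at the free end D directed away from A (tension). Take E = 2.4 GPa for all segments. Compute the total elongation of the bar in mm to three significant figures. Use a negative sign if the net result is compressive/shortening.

Internal axial forces (sectioning from the free end, tension +): N_CD = 19.7 kN, N_BC = 41.4 kN, N_AB = 41.4 kN.
A_AB = 1878 mm².
A_CD = 1399 mm².
δ_AB = 41400·638/(1878·2400) = 5.86 mm
δ_BC = 41400·386/(1410·2400) = 4.722 mm
δ_CD = 19700·596/(1399·2400) = 3.498 mm
δ = Σδ_i = 14.08 mm.

14.1 mm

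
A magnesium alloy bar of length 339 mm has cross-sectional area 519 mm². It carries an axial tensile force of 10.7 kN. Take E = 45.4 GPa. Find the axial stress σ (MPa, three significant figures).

20.6 MPa

σ = N/A = 10700/519 = 20.62 MPa.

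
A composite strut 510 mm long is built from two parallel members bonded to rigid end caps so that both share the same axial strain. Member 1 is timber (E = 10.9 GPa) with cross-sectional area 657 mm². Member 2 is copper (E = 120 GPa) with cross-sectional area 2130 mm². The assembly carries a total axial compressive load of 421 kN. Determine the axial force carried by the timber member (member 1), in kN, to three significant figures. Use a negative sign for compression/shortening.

-11.5 kN

Equal strain + equilibrium ⇒ each member carries load in proportion to AE: A₁E₁ = 7161000 N, A₂E₂ = 255600000 N, ΣAE = 262800000 N.
F₁ = P·A₁E₁/ΣAE = -421000·7161000/262800000 = -11470 N.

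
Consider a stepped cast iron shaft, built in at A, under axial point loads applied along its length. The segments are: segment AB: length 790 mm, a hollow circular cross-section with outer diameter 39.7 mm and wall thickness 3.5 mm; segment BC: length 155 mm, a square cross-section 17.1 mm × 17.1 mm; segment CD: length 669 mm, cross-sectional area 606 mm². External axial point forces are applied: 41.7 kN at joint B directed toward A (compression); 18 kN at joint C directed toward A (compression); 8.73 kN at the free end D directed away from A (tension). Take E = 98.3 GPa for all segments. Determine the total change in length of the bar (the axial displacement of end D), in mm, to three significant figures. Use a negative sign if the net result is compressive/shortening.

Internal axial forces (sectioning from the free end, tension +): N_CD = 8.73 kN, N_BC = -9.27 kN, N_AB = -50.97 kN.
A_AB = 398 mm².
A_BC = 292.4 mm².
δ_AB = -50970·790/(398·98300) = -1.029 mm
δ_BC = -9270·155/(292.4·98300) = -0.04999 mm
δ_CD = 8730·669/(606·98300) = 0.09804 mm
δ = Σδ_i = -0.9811 mm.

-0.981 mm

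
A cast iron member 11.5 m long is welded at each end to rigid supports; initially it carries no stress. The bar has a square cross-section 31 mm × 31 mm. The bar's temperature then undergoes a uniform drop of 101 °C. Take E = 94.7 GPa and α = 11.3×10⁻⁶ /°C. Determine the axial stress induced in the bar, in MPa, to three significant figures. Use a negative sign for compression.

108 MPa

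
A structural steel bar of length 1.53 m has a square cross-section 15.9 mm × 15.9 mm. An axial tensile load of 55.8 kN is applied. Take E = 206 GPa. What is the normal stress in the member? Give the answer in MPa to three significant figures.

221 MPa

A = 252.8 mm².
σ = N/A = 55800/252.8 = 220.7 MPa.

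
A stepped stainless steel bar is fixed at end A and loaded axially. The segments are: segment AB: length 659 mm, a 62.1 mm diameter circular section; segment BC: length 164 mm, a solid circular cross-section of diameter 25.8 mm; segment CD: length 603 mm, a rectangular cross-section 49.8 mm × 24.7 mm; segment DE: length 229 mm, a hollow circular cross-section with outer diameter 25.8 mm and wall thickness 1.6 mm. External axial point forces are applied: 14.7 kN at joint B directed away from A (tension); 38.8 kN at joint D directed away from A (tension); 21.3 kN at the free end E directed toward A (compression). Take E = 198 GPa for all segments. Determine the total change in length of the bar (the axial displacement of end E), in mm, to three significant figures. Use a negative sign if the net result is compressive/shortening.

-0.0961 mm

Internal axial forces (sectioning from the free end, tension +): N_DE = -21.3 kN, N_CD = 17.5 kN, N_BC = 17.5 kN, N_AB = 32.2 kN.
A_AB = 3029 mm².
A_BC = 522.8 mm².
A_CD = 1230 mm².
A_DE = 121.6 mm².
δ_AB = 32200·659/(3029·198000) = 0.03538 mm
δ_BC = 17500·164/(522.8·198000) = 0.02773 mm
δ_CD = 17500·603/(1230·198000) = 0.04333 mm
δ_DE = -21300·229/(121.6·198000) = -0.2025 mm
δ = Σδ_i = -0.09608 mm.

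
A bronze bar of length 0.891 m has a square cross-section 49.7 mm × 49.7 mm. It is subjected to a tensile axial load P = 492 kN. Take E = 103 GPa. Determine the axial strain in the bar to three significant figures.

0.00193

A = 2470 mm².
σ = N/A = 199.2 MPa; ε = σ/E = 199.2/103000 = 1.934e-03.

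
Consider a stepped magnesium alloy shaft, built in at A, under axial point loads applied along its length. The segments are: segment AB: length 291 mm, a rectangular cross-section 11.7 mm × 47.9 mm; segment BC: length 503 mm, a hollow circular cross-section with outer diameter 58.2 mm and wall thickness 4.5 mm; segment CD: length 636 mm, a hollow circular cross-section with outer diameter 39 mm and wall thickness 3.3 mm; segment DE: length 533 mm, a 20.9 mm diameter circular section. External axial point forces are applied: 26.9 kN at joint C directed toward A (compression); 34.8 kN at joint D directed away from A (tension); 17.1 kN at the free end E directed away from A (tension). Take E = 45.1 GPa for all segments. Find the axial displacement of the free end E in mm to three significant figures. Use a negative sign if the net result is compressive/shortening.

Internal axial forces (sectioning from the free end, tension +): N_DE = 17.1 kN, N_CD = 51.9 kN, N_BC = 25 kN, N_AB = 25 kN.
A_AB = 560.4 mm².
A_BC = 759.2 mm².
A_CD = 370.1 mm².
A_DE = 343.1 mm².
δ_AB = 25000·291/(560.4·45100) = 0.2878 mm
δ_BC = 25000·503/(759.2·45100) = 0.3673 mm
δ_CD = 51900·636/(370.1·45100) = 1.977 mm
δ_DE = 17100·533/(343.1·45100) = 0.5891 mm
δ = Σδ_i = 3.222 mm.

3.22 mm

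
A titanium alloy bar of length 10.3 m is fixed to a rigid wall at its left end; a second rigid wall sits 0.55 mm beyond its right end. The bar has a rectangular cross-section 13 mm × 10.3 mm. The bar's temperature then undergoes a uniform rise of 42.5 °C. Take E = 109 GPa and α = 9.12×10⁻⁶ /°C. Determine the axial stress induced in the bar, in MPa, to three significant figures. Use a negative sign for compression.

-36.4 MPa

Free thermal expansion αLΔT = 9.12e-6 · 10300 · 42.5 = 3.992 mm.
The walls engage after the gap closes; constrained expansion = 3.992 − 0.55 = 3.442 mm.
The walls impose strain ε = −(3.442)/10300 = -3.3420e-04; σ = Eε = 109000 · -3.3420e-04 = -36.43 MPa.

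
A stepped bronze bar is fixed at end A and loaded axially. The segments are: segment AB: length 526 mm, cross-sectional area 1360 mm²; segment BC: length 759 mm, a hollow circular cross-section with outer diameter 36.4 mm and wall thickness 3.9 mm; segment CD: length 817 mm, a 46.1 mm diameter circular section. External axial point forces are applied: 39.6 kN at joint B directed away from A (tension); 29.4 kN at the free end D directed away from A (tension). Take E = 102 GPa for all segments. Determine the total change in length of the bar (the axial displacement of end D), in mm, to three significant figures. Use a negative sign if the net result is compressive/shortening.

Internal axial forces (sectioning from the free end, tension +): N_CD = 29.4 kN, N_BC = 29.4 kN, N_AB = 69 kN.
A_BC = 398.2 mm².
A_CD = 1669 mm².
δ_AB = 69000·526/(1360·102000) = 0.2616 mm
δ_BC = 29400·759/(398.2·102000) = 0.5494 mm
δ_CD = 29400·817/(1669·102000) = 0.1411 mm
δ = Σδ_i = 0.9521 mm.

0.952 mm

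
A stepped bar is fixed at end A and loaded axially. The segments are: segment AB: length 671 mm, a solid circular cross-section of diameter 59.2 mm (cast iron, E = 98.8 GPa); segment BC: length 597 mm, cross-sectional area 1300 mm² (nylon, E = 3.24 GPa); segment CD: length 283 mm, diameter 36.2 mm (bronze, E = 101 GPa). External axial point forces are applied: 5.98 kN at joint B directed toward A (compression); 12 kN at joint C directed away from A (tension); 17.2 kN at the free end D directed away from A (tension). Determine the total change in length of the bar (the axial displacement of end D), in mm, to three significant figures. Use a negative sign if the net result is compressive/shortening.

4.24 mm

Internal axial forces (sectioning from the free end, tension +): N_CD = 17.2 kN, N_BC = 29.2 kN, N_AB = 23.22 kN.
A_AB = 2753 mm².
A_CD = 1029 mm².
δ_AB = 23220·671/(2753·98800) = 0.05729 mm
δ_BC = 29200·597/(1300·3240) = 4.139 mm
δ_CD = 17200·283/(1029·101000) = 0.04683 mm
δ = Σδ_i = 4.243 mm.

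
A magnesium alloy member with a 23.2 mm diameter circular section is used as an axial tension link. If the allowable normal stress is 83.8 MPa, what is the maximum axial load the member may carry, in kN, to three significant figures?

35.4 kN

A = 422.7 mm².
P_max = σ_allow · A = 83.8 · 422.7 = 35430 N = 35.43 kN.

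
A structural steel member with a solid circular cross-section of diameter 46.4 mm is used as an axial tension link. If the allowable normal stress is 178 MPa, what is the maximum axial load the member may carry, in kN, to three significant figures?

A = 1691 mm².
P_max = σ_allow · A = 178 · 1691 = 301000 N = 301 kN.

301 kN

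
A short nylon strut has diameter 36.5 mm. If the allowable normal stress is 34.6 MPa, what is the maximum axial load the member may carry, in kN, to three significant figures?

36.2 kN

A = 1046 mm².
P_max = σ_allow · A = 34.6 · 1046 = 36200 N = 36.2 kN.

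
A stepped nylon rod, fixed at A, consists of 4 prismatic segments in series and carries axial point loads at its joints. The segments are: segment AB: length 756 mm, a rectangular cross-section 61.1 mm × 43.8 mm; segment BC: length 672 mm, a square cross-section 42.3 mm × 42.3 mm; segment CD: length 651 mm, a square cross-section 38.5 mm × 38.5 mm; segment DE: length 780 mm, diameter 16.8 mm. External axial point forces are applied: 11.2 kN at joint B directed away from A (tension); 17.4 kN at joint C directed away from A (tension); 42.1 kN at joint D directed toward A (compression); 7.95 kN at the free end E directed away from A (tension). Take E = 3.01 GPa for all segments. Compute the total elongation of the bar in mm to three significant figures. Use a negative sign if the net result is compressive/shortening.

1.70 mm

Internal axial forces (sectioning from the free end, tension +): N_DE = 7.95 kN, N_CD = -34.15 kN, N_BC = -16.75 kN, N_AB = -5.55 kN.
A_AB = 2676 mm².
A_BC = 1789 mm².
A_CD = 1482 mm².
A_DE = 221.7 mm².
δ_AB = -5550·756/(2676·3010) = -0.5209 mm
δ_BC = -16750·672/(1789·3010) = -2.09 mm
δ_CD = -34150·651/(1482·3010) = -4.983 mm
δ_DE = 7950·780/(221.7·3010) = 9.294 mm
δ = Σδ_i = 1.7 mm.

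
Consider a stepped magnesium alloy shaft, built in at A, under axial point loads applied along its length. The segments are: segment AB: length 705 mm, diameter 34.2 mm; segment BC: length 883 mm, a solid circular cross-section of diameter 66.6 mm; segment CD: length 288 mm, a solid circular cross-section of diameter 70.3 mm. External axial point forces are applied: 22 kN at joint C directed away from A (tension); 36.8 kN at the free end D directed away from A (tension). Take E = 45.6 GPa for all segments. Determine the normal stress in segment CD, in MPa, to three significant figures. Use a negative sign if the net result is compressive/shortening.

9.48 MPa

Internal axial forces (sectioning from the free end, tension +): N_CD = 36.8 kN, N_BC = 58.8 kN, N_AB = 58.8 kN.
A_CD = 3882 mm².
σ_CD = N_CD/A_CD = 36800/3882 = 9.481 MPa.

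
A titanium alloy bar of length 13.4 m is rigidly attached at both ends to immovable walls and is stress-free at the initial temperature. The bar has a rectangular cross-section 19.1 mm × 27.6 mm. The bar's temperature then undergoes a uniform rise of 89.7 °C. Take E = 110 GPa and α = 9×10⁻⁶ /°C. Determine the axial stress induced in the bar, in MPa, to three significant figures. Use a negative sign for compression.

Free thermal expansion αLΔT = 9e-6 · 13400 · 89.7 = 10.82 mm.
The walls impose strain ε = −(10.82)/13400 = -8.0730e-04; σ = Eε = 110000 · -8.0730e-04 = -88.8 MPa.

-88.8 MPa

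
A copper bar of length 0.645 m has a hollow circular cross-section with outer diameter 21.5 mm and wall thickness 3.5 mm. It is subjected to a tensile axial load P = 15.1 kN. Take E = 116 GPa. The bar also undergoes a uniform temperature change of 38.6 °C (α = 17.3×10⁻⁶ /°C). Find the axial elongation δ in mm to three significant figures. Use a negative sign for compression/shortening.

0.855 mm

A = 197.9 mm².
δ_mech = NL/(AE) = 15100·645/(197.9·116000) = 0.4242 mm.
δ_thermal = αLΔT = 17.3e-6·645·38.6 = 0.4307 mm.
δ = δ_mech + δ_thermal = 0.8549 mm.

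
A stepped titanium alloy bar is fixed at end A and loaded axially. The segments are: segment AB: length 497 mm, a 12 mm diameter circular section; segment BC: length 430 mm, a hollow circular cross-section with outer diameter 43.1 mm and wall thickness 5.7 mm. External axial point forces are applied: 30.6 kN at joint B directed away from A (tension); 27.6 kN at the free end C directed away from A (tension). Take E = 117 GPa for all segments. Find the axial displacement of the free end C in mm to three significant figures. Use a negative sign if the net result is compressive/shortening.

Internal axial forces (sectioning from the free end, tension +): N_BC = 27.6 kN, N_AB = 58.2 kN.
A_AB = 113.1 mm².
A_BC = 669.7 mm².
δ_AB = 58200·497/(113.1·117000) = 2.186 mm
δ_BC = 27600·430/(669.7·117000) = 0.1515 mm
δ = Σδ_i = 2.337 mm.

2.34 mm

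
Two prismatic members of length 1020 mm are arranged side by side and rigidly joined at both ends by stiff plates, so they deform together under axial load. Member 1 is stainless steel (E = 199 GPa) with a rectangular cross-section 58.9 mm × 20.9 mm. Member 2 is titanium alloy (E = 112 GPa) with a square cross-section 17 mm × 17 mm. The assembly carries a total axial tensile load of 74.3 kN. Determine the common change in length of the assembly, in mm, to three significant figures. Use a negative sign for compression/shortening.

A_1 = 1231 mm².
A_2 = 289 mm².
Equal strain + equilibrium ⇒ each member carries load in proportion to AE: A₁E₁ = 245000000 N, A₂E₂ = 32370000 N, ΣAE = 277300000 N.
δ = PL/ΣAE = 74300·1020/277300000 = 0.2733 mm.

0.273 mm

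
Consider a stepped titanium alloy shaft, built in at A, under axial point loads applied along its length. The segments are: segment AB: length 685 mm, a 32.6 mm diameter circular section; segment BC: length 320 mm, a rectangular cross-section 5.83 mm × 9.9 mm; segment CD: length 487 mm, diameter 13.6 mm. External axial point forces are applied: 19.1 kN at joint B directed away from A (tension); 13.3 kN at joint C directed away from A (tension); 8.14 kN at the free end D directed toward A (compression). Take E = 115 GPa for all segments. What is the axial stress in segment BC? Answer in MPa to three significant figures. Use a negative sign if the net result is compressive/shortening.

Internal axial forces (sectioning from the free end, tension +): N_CD = -8.14 kN, N_BC = 5.16 kN, N_AB = 24.26 kN.
A_BC = 57.72 mm².
σ_BC = N_BC/A_BC = 5160/57.72 = 89.4 MPa.

89.4 MPa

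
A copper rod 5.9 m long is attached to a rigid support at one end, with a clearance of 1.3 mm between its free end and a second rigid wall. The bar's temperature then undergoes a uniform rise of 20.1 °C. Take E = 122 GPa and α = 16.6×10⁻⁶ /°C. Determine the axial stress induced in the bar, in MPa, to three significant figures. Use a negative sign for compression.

Free thermal expansion αLΔT = 16.6e-6 · 5900 · 20.1 = 1.969 mm.
The walls engage after the gap closes; constrained expansion = 1.969 − 1.3 = 0.6686 mm.
The walls impose strain ε = −(0.6686)/5900 = -1.1332e-04; σ = Eε = 122000 · -1.1332e-04 = -13.83 MPa.

-13.8 MPa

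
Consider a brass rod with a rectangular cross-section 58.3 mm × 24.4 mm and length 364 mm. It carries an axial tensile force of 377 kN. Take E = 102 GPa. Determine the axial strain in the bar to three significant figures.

A = 1423 mm².
σ = N/A = 265 MPa; ε = σ/E = 265/102000 = 2.598e-03.

0.00260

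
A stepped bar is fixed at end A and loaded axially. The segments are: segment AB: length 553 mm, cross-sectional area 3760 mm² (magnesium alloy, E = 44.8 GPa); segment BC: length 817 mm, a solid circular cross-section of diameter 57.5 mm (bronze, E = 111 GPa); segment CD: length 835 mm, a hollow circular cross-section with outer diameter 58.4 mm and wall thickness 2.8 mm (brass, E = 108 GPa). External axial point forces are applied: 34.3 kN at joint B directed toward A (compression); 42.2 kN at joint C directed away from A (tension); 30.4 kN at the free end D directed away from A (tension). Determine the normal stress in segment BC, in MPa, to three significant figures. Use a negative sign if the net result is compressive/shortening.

28.0 MPa

Internal axial forces (sectioning from the free end, tension +): N_CD = 30.4 kN, N_BC = 72.6 kN, N_AB = 38.3 kN.
A_BC = 2597 mm².
σ_BC = N_BC/A_BC = 72600/2597 = 27.96 MPa.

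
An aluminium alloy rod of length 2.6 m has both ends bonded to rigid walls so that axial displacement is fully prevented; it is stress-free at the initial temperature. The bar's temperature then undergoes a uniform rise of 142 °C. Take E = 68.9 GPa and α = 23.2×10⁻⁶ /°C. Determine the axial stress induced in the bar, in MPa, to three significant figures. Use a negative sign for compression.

-227 MPa

Free thermal expansion αLΔT = 23.2e-6 · 2600 · 142 = 8.565 mm.
The walls impose strain ε = −(8.565)/2600 = -3.2944e-03; σ = Eε = 68900 · -3.2944e-03 = -227 MPa.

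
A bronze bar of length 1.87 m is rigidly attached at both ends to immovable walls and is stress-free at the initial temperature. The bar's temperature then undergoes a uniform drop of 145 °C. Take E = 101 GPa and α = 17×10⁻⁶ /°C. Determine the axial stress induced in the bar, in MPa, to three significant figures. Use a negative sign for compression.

Free thermal expansion αLΔT = 17e-6 · 1870 · -145 = -4.61 mm.
The walls impose strain ε = −(-4.61)/1870 = 2.4650e-03; σ = Eε = 101000 · 2.4650e-03 = 249 MPa.

249 MPa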